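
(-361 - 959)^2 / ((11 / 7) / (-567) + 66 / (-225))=-15717240000 / 2671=-5884402.85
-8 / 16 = -1 / 2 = -0.50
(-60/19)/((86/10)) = -300/817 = -0.37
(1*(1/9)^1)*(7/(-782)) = -7/7038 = -0.00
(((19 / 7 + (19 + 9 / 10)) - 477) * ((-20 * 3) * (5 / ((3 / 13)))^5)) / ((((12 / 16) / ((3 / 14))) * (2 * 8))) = 2324600901.32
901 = 901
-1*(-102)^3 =1061208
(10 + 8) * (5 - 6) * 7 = -126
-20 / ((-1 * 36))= 5 / 9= 0.56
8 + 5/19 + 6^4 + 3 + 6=24952/19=1313.26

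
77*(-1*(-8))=616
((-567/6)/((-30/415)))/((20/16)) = 5229/5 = 1045.80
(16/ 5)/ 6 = 8/ 15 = 0.53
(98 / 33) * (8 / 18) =392 / 297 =1.32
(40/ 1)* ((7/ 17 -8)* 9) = -46440/ 17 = -2731.76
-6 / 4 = -3 / 2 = -1.50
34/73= 0.47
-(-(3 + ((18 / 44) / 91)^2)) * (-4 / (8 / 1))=-12024093 / 8016008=-1.50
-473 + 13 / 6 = -2825 / 6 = -470.83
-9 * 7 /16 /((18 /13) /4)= -91 /8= -11.38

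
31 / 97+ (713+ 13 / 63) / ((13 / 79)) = 344339305 / 79443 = 4334.42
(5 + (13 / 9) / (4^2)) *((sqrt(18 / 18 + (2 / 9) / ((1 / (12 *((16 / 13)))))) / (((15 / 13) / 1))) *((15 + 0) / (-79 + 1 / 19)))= -13927 *sqrt(6513) / 648000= -1.73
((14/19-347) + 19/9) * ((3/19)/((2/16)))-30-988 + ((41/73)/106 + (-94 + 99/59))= -763919413109/494434986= -1545.04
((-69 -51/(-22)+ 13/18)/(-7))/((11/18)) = 15.42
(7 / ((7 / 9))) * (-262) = -2358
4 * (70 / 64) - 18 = -109 / 8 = -13.62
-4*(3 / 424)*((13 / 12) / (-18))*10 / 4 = 65 / 15264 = 0.00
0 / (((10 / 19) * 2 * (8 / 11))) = 0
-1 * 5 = -5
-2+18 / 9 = 0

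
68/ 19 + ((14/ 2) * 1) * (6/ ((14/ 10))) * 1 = 638/ 19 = 33.58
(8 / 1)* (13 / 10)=52 / 5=10.40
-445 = -445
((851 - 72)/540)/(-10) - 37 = -200579/5400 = -37.14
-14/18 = -7/9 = -0.78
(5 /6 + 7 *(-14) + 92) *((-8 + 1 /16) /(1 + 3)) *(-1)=-10.25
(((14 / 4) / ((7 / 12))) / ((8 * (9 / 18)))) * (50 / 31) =75 / 31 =2.42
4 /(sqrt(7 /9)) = 12 *sqrt(7) /7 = 4.54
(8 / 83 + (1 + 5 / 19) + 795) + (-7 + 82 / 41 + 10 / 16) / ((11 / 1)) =795.96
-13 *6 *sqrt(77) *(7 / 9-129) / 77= 30004 *sqrt(77) / 231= 1139.76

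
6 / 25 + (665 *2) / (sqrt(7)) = 502.93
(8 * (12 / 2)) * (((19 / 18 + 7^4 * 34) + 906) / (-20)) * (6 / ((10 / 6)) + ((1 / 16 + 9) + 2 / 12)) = -2541439.10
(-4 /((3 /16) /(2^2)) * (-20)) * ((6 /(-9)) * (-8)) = 81920 /9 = 9102.22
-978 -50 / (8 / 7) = -1021.75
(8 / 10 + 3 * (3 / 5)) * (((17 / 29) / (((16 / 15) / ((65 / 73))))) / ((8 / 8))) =43095 / 33872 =1.27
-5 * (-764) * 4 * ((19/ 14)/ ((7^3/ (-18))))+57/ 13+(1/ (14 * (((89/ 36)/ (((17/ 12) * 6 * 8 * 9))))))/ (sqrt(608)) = -33830583/ 31213+1377 * sqrt(38)/ 11837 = -1083.14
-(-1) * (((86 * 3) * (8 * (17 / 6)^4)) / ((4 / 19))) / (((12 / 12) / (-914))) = -31184152249 / 54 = -577484300.91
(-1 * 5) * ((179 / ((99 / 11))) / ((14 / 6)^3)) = -2685 / 343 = -7.83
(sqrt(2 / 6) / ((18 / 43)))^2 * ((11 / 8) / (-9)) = -20339 / 69984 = -0.29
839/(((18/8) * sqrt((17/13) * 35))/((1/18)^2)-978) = 3555682/101257701 + 67959 * sqrt(7735)/33752567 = 0.21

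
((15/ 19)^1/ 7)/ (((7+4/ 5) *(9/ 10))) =250/ 15561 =0.02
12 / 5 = 2.40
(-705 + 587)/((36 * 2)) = -1.64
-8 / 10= -4 / 5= -0.80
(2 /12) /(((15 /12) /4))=8 /15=0.53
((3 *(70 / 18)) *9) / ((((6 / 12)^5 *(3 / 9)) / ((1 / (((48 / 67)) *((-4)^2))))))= 7035 / 8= 879.38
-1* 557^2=-310249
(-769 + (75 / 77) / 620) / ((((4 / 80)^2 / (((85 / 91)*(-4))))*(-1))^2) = -33951243728000000 / 19766747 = -1717593882.70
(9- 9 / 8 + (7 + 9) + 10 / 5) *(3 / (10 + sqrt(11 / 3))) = 9315 / 1156- 621 *sqrt(33) / 2312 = 6.51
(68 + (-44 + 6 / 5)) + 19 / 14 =1859 / 70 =26.56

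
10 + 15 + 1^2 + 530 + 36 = 592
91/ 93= 0.98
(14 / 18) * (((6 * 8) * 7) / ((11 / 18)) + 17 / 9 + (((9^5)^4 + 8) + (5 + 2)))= 8425262163126452051821 / 891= 9455962023710945063.77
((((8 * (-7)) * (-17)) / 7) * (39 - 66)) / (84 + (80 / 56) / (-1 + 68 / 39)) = -812 / 19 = -42.74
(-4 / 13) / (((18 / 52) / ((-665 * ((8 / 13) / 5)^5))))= 34865152 / 2088523125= 0.02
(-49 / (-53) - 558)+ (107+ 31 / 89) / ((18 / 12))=-6870451 / 14151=-485.51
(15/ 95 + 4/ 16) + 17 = 1323/ 76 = 17.41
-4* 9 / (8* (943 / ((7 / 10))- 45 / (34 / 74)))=-0.00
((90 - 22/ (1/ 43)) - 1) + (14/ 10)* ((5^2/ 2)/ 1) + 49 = -1581/ 2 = -790.50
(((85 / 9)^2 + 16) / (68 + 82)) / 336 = 8521 / 4082400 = 0.00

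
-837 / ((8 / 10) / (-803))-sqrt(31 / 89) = 3360555 / 4-sqrt(2759) / 89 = 840138.16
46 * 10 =460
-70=-70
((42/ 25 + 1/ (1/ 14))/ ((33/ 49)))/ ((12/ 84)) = 134456/ 825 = 162.98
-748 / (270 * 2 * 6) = -187 / 810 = -0.23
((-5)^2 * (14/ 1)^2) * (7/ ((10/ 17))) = 58310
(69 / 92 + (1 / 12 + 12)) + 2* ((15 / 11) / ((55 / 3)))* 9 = 14.17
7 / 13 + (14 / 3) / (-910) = 8 / 15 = 0.53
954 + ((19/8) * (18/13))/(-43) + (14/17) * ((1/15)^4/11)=20192588800679/21167932500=953.92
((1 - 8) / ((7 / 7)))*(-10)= 70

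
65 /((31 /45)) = 2925 /31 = 94.35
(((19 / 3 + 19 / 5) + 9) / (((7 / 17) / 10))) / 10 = 697 / 15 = 46.47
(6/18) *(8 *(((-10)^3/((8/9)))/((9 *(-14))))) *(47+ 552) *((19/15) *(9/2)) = 569050/7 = 81292.86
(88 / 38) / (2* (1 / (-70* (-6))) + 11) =9240 / 43909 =0.21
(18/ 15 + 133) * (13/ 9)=193.84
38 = 38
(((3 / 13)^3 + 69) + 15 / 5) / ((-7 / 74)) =-11707614 / 15379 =-761.27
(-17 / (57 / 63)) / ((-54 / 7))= 833 / 342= 2.44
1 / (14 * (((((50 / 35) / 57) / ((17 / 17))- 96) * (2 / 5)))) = -285 / 153176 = -0.00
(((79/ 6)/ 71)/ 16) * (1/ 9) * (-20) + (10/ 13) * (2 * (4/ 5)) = 240241/ 199368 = 1.21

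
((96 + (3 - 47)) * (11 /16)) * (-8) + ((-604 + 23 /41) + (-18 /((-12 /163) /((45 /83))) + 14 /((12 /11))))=-7595960 /10209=-744.05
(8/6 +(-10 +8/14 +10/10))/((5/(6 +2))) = -1192/105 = -11.35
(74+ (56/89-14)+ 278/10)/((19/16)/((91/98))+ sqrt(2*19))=-28647528/9211945+ 425620416*sqrt(38)/175026955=11.88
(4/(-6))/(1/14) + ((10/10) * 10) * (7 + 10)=482/3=160.67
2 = 2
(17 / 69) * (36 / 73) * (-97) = -19788 / 1679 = -11.79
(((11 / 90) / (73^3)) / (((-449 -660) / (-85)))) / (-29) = -187 / 225201163266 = -0.00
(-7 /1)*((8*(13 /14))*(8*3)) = -1248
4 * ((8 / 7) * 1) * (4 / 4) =32 / 7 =4.57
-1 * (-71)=71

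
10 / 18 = 0.56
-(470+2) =-472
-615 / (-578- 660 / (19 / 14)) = 11685 / 20222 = 0.58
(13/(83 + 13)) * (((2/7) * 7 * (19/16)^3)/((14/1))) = 89167/2752512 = 0.03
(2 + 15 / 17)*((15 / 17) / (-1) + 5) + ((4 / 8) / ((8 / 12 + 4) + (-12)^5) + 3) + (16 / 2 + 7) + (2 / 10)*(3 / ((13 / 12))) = 853204982221 / 28045328740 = 30.42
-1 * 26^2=-676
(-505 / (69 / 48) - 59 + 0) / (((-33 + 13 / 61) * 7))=575657 / 322000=1.79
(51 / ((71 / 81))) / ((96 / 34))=23409 / 1136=20.61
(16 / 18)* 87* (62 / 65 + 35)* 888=2469022.52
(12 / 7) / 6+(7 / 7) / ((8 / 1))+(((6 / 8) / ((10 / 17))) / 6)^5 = 9430738999 / 22937600000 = 0.41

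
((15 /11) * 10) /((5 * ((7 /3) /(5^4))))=56250 /77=730.52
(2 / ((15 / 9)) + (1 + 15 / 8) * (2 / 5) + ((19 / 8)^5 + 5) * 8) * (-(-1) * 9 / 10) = 119230407 / 204800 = 582.18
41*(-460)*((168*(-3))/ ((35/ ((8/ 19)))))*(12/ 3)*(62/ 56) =67352832/ 133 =506412.27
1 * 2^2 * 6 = 24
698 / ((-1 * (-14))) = 349 / 7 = 49.86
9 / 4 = 2.25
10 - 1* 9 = 1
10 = 10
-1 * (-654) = 654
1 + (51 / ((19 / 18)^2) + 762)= 291967 / 361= 808.77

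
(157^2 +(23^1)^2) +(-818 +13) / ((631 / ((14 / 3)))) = 47650684 / 1893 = 25172.05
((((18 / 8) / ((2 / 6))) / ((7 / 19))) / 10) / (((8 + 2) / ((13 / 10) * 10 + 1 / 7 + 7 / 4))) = 213921 / 78400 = 2.73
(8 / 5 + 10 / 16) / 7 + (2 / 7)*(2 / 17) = 239 / 680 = 0.35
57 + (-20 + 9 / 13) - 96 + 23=-459 / 13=-35.31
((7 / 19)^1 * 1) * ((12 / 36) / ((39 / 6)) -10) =-3.67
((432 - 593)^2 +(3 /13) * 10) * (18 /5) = 6066054 /65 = 93323.91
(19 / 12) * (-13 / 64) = -247 / 768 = -0.32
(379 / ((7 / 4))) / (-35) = -1516 / 245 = -6.19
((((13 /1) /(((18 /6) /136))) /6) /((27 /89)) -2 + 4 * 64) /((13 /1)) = 140398 /3159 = 44.44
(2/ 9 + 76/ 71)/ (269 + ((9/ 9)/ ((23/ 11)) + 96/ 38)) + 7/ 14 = 0.50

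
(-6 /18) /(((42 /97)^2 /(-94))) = 442223 /2646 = 167.13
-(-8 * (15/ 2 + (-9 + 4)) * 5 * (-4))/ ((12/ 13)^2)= -4225/ 9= -469.44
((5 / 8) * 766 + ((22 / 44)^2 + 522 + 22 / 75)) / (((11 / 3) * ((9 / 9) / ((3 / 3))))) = 6827 / 25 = 273.08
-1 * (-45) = 45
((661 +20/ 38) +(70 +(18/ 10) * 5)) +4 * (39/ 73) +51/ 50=51574437/ 69350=743.68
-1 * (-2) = 2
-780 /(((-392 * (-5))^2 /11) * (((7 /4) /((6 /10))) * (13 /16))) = -396 /420175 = -0.00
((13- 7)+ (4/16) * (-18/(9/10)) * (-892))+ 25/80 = 71461/16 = 4466.31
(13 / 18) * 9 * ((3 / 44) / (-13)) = -3 / 88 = -0.03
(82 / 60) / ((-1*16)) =-41 / 480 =-0.09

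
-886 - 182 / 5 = -4612 / 5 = -922.40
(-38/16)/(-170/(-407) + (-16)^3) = 7733/13335216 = 0.00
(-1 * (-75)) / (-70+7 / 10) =-250 / 231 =-1.08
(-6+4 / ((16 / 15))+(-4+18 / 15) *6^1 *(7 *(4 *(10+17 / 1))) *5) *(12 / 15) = -50805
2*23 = 46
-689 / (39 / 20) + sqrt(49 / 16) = -4219 / 12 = -351.58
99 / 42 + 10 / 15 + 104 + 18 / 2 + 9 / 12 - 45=6029 / 84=71.77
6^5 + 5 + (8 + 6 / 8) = 31159 / 4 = 7789.75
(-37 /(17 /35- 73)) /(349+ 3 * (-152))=-1295 /271566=-0.00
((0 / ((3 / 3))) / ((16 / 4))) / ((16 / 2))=0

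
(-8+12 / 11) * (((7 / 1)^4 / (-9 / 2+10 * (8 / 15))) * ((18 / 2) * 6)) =-59122224 / 55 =-1074949.53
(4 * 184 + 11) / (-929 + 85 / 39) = -29133 / 36146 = -0.81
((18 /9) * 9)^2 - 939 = -615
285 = 285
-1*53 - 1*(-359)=306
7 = 7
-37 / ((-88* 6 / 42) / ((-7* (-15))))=27195 / 88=309.03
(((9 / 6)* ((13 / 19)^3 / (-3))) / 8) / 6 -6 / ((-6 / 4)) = 2631659 / 658464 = 4.00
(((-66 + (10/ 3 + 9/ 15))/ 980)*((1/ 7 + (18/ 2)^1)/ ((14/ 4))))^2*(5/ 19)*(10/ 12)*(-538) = -5233664/ 1620675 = -3.23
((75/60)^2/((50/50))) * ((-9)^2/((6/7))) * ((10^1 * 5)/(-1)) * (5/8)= -590625/128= -4614.26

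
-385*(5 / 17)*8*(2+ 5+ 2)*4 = -554400 / 17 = -32611.76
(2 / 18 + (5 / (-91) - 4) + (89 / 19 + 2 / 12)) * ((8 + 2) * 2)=282290 / 15561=18.14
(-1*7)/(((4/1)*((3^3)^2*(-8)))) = 7/23328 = 0.00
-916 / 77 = -11.90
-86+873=787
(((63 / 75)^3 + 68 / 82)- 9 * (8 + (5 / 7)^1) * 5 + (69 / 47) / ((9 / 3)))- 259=-136835687746 / 210765625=-649.23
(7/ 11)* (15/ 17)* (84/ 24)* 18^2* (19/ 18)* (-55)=-628425/ 17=-36966.18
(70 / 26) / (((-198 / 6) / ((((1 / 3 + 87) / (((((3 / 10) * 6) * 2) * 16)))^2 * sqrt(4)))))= -15015875 / 40030848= -0.38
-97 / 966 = -0.10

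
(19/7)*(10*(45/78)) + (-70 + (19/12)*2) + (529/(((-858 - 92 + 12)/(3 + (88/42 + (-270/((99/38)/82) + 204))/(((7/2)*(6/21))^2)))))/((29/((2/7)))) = -5.12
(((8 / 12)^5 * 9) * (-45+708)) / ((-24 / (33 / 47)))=-9724 / 423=-22.99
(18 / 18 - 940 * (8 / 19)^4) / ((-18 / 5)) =6199865 / 781926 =7.93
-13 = -13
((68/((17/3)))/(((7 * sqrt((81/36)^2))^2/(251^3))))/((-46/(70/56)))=-632530040/30429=-20787.08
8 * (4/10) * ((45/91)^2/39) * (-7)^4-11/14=1457593/30758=47.39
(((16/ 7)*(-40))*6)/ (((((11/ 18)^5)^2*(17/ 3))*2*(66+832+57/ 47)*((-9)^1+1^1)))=120824610948956160/ 130447011733535497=0.93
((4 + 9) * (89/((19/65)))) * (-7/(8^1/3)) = -1579305/152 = -10390.16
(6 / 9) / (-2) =-1 / 3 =-0.33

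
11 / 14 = 0.79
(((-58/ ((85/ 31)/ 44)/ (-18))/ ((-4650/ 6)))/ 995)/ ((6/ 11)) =-7018/ 57088125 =-0.00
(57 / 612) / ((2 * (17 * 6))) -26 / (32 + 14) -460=-440837851 / 957168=-460.56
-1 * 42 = -42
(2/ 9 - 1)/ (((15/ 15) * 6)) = -7/ 54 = -0.13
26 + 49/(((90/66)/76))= 41354/15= 2756.93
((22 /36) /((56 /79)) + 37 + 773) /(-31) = -817349 /31248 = -26.16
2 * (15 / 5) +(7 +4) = 17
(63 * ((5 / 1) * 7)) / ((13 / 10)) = 22050 / 13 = 1696.15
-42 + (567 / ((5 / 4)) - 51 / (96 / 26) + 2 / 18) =397.90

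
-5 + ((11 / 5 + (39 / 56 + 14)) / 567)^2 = -14000145071 / 2800526400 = -5.00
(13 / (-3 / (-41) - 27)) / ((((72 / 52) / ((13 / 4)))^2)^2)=-434784474293 / 29668737024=-14.65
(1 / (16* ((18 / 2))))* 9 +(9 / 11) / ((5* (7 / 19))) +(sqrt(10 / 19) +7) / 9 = 1.37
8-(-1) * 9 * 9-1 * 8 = 81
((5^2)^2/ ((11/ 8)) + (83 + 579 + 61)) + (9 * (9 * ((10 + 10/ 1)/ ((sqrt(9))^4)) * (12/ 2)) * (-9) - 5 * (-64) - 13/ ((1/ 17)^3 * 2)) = -693373/ 22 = -31516.95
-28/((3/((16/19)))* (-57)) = 448/3249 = 0.14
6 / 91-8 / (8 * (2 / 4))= -176 / 91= -1.93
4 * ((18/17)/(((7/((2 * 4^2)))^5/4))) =9663676416/285719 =33822.31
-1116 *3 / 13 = -257.54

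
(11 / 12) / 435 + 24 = 125291 / 5220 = 24.00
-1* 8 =-8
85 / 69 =1.23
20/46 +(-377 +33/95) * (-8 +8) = 0.43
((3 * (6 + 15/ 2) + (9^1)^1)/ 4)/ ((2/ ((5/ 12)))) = 2.58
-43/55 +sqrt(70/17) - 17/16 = -1623/880 +sqrt(1190)/17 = 0.18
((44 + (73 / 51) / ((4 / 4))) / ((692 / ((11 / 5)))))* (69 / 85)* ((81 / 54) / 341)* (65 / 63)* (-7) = -692783 / 185988840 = -0.00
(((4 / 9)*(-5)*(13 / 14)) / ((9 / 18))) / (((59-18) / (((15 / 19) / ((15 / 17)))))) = -4420 / 49077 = -0.09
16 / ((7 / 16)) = 256 / 7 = 36.57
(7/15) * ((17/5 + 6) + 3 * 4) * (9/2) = 2247/50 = 44.94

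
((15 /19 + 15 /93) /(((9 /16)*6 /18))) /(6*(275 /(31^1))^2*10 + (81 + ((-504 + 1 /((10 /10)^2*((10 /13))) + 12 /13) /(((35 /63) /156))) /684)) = 13888000 /12589538931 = 0.00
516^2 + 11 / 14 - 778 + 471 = 3723297 / 14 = 265949.79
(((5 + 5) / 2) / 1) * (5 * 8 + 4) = 220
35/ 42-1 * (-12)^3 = 10373/ 6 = 1728.83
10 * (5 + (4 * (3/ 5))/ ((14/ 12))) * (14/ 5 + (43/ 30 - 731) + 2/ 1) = -5370521/ 105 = -51147.82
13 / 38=0.34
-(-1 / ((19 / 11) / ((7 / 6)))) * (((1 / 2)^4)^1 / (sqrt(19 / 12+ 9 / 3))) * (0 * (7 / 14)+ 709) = 4963 * sqrt(165) / 4560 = 13.98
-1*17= -17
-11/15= -0.73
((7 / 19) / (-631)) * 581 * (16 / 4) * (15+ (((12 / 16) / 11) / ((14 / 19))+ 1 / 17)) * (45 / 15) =-276553095 / 4483886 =-61.68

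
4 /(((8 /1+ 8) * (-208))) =-1 /832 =-0.00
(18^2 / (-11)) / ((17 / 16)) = -5184 / 187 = -27.72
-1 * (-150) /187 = 150 /187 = 0.80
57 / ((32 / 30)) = 855 / 16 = 53.44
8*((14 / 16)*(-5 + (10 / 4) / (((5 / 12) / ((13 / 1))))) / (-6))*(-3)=511 / 2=255.50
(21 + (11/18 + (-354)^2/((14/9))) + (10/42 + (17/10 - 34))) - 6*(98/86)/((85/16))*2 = 18547215034/230265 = 80547.26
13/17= 0.76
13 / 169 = 1 / 13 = 0.08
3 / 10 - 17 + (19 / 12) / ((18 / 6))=-2911 / 180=-16.17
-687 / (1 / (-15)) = 10305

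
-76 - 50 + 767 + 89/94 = 60343/94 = 641.95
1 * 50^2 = 2500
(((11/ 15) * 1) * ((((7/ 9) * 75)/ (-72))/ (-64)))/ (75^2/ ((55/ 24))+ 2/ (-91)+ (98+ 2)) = 385385/ 106047138816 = 0.00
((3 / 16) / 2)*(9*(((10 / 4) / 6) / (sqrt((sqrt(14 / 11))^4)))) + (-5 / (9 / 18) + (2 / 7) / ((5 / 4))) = -9.50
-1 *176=-176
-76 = -76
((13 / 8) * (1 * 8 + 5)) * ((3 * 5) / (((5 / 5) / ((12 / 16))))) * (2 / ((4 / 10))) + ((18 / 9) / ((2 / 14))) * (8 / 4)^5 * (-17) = -205687 / 32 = -6427.72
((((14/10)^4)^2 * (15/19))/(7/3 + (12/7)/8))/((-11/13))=-9442744038/1747109375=-5.40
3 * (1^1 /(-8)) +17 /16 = 11 /16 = 0.69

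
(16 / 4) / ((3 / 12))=16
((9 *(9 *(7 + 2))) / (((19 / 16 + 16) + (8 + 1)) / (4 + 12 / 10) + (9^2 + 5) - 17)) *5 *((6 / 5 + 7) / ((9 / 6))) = 269.14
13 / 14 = 0.93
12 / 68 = 3 / 17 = 0.18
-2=-2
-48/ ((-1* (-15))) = -16/ 5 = -3.20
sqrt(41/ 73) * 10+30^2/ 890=90/ 89+10 * sqrt(2993)/ 73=8.51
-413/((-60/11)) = 4543/60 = 75.72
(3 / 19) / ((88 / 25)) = 0.04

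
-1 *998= -998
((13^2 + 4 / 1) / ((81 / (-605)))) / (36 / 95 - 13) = 903925 / 8829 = 102.38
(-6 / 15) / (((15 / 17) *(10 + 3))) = -34 / 975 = -0.03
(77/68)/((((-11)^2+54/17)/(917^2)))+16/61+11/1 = 3955456661/515084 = 7679.25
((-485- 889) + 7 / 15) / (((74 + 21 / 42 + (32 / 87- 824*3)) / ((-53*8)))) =-506668976 / 2085505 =-242.95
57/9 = 19/3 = 6.33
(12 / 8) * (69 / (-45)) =-23 / 10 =-2.30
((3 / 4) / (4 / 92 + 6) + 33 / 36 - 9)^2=11015761 / 173889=63.35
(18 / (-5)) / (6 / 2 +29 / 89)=-801 / 740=-1.08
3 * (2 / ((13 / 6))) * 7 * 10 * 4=10080 / 13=775.38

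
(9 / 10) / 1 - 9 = -81 / 10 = -8.10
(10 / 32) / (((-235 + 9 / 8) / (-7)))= 35 / 3742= 0.01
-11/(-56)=11/56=0.20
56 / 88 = 7 / 11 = 0.64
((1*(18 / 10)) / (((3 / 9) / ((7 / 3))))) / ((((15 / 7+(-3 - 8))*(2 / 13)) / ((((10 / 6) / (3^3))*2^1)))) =-637 / 558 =-1.14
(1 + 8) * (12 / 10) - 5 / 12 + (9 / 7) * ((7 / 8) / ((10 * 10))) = 24947 / 2400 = 10.39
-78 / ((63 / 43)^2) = -48074 / 1323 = -36.34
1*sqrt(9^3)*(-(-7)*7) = 1323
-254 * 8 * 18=-36576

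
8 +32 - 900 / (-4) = 265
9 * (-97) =-873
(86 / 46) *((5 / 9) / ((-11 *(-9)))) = 215 / 20493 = 0.01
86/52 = 1.65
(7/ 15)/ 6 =7/ 90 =0.08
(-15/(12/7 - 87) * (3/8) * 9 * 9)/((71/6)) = 25515/56516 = 0.45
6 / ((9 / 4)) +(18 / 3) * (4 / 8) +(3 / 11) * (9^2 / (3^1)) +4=17.03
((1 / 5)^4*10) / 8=1 / 500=0.00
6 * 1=6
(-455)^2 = 207025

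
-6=-6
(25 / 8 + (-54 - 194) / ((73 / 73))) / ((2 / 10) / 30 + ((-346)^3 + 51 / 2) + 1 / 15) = 0.00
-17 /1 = -17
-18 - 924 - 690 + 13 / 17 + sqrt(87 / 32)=-27731 / 17 + sqrt(174) / 8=-1629.59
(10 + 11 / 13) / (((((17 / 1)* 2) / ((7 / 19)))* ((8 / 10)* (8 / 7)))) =34545 / 268736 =0.13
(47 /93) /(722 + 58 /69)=1081 /1546156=0.00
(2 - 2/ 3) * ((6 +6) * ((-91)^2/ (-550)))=-66248/ 275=-240.90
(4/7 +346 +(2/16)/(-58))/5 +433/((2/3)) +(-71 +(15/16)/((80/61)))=168513697/259840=648.53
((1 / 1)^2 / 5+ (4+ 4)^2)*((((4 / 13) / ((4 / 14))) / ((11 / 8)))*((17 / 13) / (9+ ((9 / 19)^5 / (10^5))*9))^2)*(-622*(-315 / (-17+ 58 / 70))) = -16179389342151896796303200000000000 / 1257959470347712328707774102983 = -12861.61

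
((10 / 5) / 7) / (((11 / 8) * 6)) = 8 / 231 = 0.03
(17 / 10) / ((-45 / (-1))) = 17 / 450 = 0.04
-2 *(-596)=1192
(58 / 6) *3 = 29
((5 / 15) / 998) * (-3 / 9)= -1 / 8982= -0.00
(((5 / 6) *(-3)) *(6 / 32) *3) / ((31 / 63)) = -2835 / 992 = -2.86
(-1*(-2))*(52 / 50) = 52 / 25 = 2.08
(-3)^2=9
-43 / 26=-1.65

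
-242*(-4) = 968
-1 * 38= -38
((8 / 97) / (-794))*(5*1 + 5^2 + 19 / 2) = -158 / 38509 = -0.00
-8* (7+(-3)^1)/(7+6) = -32/13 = -2.46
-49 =-49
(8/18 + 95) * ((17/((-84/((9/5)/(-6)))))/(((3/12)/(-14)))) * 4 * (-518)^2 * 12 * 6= -125386731904/5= -25077346380.80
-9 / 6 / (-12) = 0.12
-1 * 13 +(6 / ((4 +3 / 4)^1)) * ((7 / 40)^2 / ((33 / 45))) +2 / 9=-957431 / 75240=-12.73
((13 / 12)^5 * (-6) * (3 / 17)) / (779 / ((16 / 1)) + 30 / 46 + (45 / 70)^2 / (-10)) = -160941235 / 5021871264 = -0.03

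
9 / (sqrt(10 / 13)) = 9 * sqrt(130) / 10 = 10.26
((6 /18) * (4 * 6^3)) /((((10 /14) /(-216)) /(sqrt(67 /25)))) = -435456 * sqrt(67) /25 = -142574.44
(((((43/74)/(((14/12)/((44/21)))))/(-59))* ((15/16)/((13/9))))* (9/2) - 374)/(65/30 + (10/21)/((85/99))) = -212219319477/1543931116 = -137.45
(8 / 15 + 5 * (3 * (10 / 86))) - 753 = -484216 / 645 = -750.72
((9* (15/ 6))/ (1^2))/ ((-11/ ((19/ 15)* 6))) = -171/ 11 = -15.55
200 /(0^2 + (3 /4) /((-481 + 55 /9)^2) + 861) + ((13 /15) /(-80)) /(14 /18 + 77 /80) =89101024322507 /394142489568555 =0.23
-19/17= -1.12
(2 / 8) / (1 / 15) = 15 / 4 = 3.75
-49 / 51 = -0.96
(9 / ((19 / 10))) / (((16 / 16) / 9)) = 810 / 19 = 42.63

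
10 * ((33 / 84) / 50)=11 / 140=0.08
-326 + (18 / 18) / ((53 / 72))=-17206 / 53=-324.64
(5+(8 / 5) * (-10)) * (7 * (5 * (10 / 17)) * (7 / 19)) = -26950 / 323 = -83.44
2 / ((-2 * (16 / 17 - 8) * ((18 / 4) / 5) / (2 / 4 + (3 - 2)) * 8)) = 17 / 576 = 0.03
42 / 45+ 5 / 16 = 299 / 240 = 1.25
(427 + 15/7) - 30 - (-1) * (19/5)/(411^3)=969888638203/2429928585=399.14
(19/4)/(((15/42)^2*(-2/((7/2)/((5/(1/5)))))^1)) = -6517/2500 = -2.61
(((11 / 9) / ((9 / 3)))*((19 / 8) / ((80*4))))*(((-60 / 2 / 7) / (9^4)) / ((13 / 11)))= -2299 / 1375605504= -0.00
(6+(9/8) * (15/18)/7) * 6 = 2061/56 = 36.80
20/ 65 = 4/ 13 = 0.31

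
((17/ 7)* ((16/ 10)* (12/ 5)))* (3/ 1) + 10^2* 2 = 39896/ 175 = 227.98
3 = 3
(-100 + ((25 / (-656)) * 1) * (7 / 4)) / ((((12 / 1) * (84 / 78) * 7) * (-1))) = 1137825 / 1028608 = 1.11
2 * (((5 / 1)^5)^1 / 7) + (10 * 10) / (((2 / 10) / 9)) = 37750 / 7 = 5392.86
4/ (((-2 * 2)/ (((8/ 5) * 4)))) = -32/ 5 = -6.40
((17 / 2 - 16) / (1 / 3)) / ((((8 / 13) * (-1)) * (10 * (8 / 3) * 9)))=39 / 256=0.15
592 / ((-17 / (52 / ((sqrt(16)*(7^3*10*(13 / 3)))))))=-888 / 29155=-0.03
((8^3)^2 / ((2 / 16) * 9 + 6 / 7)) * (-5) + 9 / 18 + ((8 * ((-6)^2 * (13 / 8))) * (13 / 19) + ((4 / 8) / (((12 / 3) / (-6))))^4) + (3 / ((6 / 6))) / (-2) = -356846642611 / 539904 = -660944.62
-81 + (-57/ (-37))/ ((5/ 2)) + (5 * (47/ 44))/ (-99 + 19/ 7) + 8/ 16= -438575521/ 5486360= -79.94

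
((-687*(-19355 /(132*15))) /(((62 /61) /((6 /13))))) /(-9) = -54073999 /159588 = -338.83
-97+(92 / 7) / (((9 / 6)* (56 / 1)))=-14236 / 147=-96.84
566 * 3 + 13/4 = 6805/4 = 1701.25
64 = 64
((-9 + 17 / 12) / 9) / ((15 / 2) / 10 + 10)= -91 / 1161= -0.08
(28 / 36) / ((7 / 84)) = 28 / 3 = 9.33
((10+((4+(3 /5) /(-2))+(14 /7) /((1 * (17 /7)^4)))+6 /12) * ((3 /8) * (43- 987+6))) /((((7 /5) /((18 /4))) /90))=-484685451405 /334084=-1450789.18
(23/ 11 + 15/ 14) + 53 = 8649/ 154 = 56.16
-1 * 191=-191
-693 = -693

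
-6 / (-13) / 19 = 6 / 247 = 0.02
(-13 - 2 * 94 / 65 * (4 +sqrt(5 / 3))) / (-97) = 188 * sqrt(15) / 18915 +1597 / 6305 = 0.29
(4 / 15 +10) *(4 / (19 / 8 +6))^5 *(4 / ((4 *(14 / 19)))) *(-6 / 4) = -3506438144 / 6750625535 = -0.52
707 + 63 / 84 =2831 / 4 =707.75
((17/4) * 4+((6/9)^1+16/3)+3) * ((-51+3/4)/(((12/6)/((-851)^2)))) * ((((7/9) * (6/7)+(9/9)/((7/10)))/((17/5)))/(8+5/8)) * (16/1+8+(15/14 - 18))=-199106785020/833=-239023751.52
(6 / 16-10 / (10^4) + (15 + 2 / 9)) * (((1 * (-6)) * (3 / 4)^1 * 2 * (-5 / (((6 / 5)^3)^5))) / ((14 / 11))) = 942398681640625 / 26330359136256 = 35.79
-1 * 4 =-4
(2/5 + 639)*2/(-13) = -6394/65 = -98.37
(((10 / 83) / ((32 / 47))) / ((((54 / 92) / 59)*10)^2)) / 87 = 86548103 / 421128720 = 0.21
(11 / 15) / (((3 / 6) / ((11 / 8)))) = 121 / 60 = 2.02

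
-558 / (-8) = 279 / 4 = 69.75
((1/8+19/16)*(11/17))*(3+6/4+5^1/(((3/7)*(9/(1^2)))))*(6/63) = 3443/7344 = 0.47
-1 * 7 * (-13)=91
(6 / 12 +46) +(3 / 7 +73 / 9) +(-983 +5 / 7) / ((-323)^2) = 723397847 / 13145454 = 55.03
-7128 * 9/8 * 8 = -64152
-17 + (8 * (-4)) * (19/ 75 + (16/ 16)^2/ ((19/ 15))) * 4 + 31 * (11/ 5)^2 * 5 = 854602/ 1425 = 599.72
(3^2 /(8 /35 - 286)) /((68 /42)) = -2205 /113356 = -0.02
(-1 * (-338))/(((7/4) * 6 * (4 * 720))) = 0.01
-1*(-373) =373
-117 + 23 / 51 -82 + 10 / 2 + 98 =-4873 / 51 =-95.55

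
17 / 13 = 1.31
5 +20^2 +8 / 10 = 2029 / 5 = 405.80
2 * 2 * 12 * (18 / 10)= 432 / 5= 86.40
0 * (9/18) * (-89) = 0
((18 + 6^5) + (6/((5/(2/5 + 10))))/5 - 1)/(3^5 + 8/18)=8769933/273875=32.02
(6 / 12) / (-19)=-1 / 38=-0.03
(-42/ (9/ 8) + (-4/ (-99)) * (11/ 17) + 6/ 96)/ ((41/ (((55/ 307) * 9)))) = -5014625/ 3423664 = -1.46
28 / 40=7 / 10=0.70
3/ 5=0.60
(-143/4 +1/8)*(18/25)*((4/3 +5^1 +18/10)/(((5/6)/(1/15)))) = -16.69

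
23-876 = -853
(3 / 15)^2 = 1 / 25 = 0.04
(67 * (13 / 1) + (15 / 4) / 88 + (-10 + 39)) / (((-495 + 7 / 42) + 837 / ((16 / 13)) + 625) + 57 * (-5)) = 950445 / 554642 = 1.71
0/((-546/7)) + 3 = 3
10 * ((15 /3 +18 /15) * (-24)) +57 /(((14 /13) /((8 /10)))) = -50598 /35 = -1445.66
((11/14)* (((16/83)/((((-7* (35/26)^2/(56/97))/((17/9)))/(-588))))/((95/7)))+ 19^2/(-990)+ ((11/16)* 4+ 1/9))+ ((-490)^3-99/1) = -890834895559226021/7571965500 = -117649095.94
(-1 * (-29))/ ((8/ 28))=203/ 2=101.50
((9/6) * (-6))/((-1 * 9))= 1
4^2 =16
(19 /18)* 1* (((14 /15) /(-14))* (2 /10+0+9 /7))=-494 /4725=-0.10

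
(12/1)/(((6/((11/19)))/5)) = 110/19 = 5.79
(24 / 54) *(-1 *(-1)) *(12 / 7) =16 / 21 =0.76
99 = 99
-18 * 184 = -3312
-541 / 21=-25.76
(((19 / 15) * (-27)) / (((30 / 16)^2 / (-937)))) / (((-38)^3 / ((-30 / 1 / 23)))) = 44976 / 207575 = 0.22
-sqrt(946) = -30.76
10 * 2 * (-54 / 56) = -135 / 7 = -19.29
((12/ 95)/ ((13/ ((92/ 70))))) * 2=1104/ 43225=0.03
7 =7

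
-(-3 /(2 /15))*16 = 360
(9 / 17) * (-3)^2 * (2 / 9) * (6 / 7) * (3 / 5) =324 / 595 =0.54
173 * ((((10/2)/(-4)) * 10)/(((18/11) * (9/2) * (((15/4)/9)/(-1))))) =19030/27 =704.81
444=444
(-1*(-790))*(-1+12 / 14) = -790 / 7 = -112.86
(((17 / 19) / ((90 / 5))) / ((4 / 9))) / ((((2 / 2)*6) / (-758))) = -6443 / 456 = -14.13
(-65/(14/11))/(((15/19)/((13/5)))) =-168.20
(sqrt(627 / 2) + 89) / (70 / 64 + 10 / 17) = 272* sqrt(1254) / 915 + 48416 / 915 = 63.44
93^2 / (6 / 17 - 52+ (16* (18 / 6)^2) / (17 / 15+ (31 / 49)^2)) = 507557916 / 2479439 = 204.71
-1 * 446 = -446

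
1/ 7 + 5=36/ 7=5.14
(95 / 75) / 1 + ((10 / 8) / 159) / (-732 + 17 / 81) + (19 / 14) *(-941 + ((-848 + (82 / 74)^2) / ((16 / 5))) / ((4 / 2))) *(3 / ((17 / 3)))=-2161527033364079 / 2807572799040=-769.89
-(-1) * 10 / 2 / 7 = 5 / 7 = 0.71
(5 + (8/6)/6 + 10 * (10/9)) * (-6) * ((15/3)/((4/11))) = -2695/2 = -1347.50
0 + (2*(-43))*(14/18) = -602/9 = -66.89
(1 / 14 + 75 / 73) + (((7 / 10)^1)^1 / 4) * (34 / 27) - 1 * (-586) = 587.32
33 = 33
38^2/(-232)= -361/58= -6.22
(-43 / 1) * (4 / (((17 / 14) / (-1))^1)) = 2408 / 17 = 141.65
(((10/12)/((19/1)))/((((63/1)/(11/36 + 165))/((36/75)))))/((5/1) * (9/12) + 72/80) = 0.01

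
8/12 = 2/3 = 0.67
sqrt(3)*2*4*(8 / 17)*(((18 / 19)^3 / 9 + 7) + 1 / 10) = 15791008*sqrt(3) / 583015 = 46.91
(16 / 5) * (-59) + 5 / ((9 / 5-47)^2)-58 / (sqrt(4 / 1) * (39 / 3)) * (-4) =-597172467 / 3319940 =-179.87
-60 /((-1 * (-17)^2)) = 60 /289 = 0.21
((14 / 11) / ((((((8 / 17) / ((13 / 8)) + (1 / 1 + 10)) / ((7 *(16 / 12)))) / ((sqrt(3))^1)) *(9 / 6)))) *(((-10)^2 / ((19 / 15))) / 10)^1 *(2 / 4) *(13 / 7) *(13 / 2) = 10457720 *sqrt(3) / 312873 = 57.89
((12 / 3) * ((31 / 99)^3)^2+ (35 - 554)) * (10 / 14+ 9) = -33226476031658860 / 6590361045807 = -5041.68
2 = 2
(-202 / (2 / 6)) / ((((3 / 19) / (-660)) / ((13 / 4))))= 8232510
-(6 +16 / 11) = -82 / 11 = -7.45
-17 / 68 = -1 / 4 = -0.25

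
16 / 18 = 8 / 9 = 0.89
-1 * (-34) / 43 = 34 / 43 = 0.79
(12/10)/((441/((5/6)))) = 1/441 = 0.00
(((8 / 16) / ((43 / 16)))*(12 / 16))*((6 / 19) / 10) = 18 / 4085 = 0.00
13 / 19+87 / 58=83 / 38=2.18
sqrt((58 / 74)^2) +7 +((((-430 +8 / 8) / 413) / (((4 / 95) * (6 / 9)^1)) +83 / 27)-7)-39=-238136263 / 3300696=-72.15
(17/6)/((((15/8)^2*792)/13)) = 884/66825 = 0.01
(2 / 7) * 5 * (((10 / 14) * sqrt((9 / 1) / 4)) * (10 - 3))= 75 / 7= 10.71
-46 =-46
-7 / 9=-0.78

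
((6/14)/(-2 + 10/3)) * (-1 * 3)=-27/28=-0.96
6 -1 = 5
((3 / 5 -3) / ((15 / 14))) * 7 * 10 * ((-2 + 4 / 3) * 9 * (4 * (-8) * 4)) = -120422.40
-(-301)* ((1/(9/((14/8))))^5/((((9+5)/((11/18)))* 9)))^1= 7949711/19591041024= 0.00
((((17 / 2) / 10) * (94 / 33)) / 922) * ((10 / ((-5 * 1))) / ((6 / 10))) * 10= -3995 / 45639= -0.09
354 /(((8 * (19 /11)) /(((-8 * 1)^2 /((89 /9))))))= 280368 /1691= 165.80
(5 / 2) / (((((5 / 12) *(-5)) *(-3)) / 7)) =14 / 5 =2.80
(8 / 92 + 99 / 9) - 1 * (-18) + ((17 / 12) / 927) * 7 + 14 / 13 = 100362937 / 3326076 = 30.17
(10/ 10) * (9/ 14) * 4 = 18/ 7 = 2.57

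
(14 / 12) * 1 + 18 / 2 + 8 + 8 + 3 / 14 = 554 / 21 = 26.38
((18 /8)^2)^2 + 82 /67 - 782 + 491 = -4530653 /17152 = -264.15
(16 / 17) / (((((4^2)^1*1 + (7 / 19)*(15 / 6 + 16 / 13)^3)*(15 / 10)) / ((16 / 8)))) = 21372416 / 598322565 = 0.04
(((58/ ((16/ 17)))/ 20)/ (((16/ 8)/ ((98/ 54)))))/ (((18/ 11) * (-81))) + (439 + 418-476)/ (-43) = -4810928981/ 541676160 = -8.88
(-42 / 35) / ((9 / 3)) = -2 / 5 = -0.40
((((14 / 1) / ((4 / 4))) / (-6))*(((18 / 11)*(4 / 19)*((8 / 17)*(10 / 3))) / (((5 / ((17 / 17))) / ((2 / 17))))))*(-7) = 12544 / 60401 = 0.21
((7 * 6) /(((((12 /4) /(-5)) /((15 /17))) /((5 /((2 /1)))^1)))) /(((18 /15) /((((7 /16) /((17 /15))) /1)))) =-459375 /9248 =-49.67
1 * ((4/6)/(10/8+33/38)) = 152/483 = 0.31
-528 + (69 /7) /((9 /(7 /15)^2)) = -356239 /675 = -527.76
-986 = -986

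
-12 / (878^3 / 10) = -15 / 84604519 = -0.00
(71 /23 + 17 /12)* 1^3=1243 /276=4.50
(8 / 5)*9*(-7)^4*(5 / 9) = 19208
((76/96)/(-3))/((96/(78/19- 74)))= 83/432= 0.19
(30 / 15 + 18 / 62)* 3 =213 / 31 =6.87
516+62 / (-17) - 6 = 8608 / 17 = 506.35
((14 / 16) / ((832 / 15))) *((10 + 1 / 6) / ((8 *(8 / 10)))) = 10675 / 425984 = 0.03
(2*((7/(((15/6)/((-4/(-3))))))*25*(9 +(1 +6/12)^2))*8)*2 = 33600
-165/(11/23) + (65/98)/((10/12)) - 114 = -22452/49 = -458.20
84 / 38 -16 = -262 / 19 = -13.79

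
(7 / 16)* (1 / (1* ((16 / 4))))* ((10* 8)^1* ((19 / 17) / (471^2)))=665 / 15085188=0.00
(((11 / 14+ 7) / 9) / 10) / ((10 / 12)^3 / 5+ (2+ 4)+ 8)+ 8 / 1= 854374 / 106715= 8.01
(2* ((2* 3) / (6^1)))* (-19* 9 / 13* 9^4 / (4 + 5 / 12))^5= -884640802673605562937233861042571264 / 155273059182449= -5697323201664589103746.14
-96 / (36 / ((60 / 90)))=-16 / 9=-1.78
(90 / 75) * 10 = 12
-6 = -6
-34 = -34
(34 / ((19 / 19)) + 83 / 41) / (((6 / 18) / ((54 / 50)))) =119637 / 1025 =116.72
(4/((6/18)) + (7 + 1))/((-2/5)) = -50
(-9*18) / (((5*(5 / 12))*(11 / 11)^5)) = -1944 / 25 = -77.76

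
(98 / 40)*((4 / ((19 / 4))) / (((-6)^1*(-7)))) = 14 / 285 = 0.05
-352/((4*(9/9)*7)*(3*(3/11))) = -968/63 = -15.37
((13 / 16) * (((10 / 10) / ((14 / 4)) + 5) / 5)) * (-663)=-318903 / 560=-569.47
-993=-993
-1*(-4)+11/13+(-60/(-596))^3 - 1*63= -2500765569/43003337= -58.15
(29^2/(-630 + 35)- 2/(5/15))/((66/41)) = -16441/3570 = -4.61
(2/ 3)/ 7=2/ 21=0.10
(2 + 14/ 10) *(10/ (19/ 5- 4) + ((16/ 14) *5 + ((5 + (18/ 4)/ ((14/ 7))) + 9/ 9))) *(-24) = 102918/ 35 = 2940.51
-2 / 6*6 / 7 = -2 / 7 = -0.29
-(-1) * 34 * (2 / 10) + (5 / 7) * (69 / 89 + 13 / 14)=349623 / 43610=8.02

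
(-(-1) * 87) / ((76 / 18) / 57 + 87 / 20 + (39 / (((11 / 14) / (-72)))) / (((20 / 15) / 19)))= -516780 / 302479561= -0.00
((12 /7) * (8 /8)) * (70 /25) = 24 /5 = 4.80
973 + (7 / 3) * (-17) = 933.33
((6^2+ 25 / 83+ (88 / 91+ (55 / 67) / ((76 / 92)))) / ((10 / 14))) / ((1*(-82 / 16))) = -2943099968 / 281581235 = -10.45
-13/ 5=-2.60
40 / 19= 2.11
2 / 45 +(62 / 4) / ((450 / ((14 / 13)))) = 53 / 650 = 0.08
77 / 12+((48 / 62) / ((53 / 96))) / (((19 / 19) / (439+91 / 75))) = 307438231 / 492900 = 623.73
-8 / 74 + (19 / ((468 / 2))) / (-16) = -15679 / 138528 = -0.11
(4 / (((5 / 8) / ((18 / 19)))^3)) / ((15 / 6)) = 23887872 / 4286875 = 5.57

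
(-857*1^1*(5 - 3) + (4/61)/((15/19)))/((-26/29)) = 1911.68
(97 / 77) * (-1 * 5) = -485 / 77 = -6.30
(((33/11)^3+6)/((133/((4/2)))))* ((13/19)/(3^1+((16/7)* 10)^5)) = 2060058/37853611801981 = 0.00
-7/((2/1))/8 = -7/16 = -0.44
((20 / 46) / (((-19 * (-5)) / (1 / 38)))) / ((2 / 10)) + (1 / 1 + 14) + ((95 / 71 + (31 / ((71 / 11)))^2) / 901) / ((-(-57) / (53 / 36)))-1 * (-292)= 11795996461769 / 38423278314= 307.00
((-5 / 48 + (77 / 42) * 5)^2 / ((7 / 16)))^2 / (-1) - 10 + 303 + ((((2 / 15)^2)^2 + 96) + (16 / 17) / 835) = -62832127434717719 / 1802878560000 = -34851.00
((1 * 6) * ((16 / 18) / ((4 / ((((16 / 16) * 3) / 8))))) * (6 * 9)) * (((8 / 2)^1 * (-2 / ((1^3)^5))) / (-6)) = 36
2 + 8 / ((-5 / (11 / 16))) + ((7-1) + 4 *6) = 309 / 10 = 30.90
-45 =-45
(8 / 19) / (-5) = -8 / 95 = -0.08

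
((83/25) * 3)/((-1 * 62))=-249/1550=-0.16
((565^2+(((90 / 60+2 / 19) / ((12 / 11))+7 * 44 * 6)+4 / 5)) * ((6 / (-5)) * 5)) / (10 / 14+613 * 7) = -5124361333 / 11415960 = -448.88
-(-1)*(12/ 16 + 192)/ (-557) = -771/ 2228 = -0.35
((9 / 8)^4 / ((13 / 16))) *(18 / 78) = 19683 / 43264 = 0.45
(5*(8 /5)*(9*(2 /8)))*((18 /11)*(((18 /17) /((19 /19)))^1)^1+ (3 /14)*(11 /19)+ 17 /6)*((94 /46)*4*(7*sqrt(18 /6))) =394727808*sqrt(3) /81719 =8366.34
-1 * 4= -4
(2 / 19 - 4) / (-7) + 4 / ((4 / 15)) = 2069 / 133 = 15.56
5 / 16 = 0.31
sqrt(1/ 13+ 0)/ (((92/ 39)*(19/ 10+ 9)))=15*sqrt(13)/ 5014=0.01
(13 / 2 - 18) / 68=-23 / 136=-0.17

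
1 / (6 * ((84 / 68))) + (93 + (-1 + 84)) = 22193 / 126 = 176.13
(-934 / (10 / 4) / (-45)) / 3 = 1868 / 675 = 2.77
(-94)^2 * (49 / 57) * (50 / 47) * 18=2763600 / 19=145452.63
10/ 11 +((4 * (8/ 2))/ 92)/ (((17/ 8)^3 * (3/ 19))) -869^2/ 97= -7784.14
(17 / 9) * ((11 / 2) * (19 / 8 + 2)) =6545 / 144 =45.45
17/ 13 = 1.31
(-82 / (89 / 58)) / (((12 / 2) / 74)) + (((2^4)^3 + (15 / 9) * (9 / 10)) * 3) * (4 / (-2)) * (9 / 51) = -22684109 / 4539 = -4997.60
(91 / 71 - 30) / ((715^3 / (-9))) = 18351 / 25952337125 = 0.00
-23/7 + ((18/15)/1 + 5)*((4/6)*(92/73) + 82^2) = 63911879/1533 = 41690.72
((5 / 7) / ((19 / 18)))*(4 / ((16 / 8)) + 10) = 1080 / 133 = 8.12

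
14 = 14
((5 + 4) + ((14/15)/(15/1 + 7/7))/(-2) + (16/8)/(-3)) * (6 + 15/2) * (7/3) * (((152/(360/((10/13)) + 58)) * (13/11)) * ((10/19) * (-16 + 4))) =-1632267/2893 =-564.21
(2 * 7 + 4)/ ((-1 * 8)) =-9/ 4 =-2.25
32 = 32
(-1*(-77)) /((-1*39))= -77 /39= -1.97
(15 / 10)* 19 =28.50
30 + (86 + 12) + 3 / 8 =128.38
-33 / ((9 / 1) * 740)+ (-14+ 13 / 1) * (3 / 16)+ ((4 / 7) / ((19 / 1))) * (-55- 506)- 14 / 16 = -21187427 / 1181040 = -17.94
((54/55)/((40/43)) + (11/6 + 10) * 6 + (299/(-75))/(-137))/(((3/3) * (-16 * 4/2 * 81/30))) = -0.83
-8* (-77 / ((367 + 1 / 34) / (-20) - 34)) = -418880 / 35599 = -11.77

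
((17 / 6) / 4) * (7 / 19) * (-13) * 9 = -4641 / 152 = -30.53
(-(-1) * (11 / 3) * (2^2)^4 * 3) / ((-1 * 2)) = -1408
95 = 95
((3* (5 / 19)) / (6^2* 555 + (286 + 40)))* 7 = 105 / 385814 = 0.00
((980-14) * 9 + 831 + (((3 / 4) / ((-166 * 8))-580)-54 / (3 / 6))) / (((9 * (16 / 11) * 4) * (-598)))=-516363551 / 1829707776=-0.28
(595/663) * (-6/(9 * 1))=-70/117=-0.60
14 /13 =1.08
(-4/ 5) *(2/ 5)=-8/ 25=-0.32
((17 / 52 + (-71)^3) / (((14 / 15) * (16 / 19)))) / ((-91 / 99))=75017054475 / 151424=495410.60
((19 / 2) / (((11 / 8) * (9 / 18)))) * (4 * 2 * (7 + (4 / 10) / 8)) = 42864 / 55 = 779.35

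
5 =5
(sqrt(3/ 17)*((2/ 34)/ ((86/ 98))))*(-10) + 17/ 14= 17/ 14-490*sqrt(51)/ 12427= 0.93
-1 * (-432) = 432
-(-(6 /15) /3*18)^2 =-5.76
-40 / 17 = -2.35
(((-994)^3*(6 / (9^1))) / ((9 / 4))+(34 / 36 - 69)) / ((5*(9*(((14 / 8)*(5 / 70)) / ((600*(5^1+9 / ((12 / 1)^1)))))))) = -14456629961480 / 81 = -178476913104.69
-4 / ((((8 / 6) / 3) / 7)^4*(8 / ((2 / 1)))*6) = -5250987 / 512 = -10255.83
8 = 8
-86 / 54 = -43 / 27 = -1.59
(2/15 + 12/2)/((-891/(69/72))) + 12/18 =52931/80190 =0.66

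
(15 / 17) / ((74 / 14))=105 / 629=0.17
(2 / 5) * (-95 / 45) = -38 / 45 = -0.84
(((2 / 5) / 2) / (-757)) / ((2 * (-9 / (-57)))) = -19 / 22710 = -0.00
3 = 3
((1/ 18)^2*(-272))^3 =-314432/ 531441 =-0.59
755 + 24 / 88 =8308 / 11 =755.27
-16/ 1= -16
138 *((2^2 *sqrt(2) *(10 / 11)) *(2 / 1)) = 11040 *sqrt(2) / 11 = 1419.36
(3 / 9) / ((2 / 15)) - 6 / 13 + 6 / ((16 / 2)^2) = 887 / 416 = 2.13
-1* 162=-162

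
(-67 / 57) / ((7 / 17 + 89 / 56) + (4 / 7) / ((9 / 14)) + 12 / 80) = -956760 / 2474389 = -0.39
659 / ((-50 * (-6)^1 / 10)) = 659 / 30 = 21.97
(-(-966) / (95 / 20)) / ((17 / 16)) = 61824 / 323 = 191.41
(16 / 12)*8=32 / 3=10.67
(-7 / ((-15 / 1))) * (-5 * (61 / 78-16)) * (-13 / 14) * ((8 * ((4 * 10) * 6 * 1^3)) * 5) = -949600 / 3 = -316533.33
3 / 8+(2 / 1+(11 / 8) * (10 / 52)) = 549 / 208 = 2.64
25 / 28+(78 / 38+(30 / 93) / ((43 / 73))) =2477171 / 709156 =3.49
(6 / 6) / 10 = 1 / 10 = 0.10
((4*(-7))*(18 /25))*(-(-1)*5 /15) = -168 /25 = -6.72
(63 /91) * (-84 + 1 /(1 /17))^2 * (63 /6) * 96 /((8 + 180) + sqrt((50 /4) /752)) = 3838283753472 /230348521 - 271494720 * sqrt(94) /230348521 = 16651.51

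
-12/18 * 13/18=-13/27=-0.48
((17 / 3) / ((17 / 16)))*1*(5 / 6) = 40 / 9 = 4.44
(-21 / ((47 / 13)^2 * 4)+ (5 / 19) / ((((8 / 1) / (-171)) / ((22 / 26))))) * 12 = -3557187 / 57434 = -61.94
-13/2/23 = -13/46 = -0.28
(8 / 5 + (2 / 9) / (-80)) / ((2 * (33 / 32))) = 230 / 297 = 0.77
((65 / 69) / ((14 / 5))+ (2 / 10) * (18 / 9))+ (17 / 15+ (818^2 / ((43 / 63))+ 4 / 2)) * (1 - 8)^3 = -4655845236713 / 13846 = -336259225.53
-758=-758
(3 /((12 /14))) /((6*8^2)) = 7 /768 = 0.01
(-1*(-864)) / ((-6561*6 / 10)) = -160 / 729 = -0.22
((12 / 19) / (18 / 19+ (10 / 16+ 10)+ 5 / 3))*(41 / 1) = 11808 / 6037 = 1.96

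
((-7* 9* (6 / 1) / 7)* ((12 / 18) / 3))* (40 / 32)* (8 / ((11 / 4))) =-480 / 11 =-43.64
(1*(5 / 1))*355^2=630125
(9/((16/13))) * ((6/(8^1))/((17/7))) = 2457/1088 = 2.26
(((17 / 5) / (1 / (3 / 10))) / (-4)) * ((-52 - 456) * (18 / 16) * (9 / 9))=58293 / 400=145.73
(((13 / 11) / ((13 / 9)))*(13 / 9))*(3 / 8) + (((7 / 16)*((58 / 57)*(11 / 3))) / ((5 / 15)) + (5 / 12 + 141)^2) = 602040797 / 30096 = 20004.01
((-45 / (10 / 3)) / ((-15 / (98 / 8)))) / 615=147 / 8200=0.02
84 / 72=7 / 6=1.17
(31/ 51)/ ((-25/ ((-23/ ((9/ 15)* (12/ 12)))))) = 713/ 765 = 0.93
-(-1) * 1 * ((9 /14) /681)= 3 /3178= 0.00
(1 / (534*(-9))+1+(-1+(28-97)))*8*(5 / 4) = -1658075 / 2403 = -690.00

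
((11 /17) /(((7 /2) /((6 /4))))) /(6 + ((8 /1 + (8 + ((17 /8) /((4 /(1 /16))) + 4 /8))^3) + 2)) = 0.00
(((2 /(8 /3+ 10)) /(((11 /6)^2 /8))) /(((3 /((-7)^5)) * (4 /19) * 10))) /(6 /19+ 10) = -58653 /605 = -96.95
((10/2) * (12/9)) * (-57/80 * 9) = -171/4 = -42.75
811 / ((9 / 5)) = 4055 / 9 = 450.56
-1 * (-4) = 4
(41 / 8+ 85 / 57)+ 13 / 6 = 1335 / 152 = 8.78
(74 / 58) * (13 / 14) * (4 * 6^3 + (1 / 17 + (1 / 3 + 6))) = 10675795 / 10353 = 1031.18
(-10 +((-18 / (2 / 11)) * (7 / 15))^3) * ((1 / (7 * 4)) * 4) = -12327641 / 875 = -14088.73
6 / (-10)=-3 / 5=-0.60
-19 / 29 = -0.66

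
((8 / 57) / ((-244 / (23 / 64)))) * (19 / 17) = -23 / 99552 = -0.00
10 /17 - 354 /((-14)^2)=-2029 /1666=-1.22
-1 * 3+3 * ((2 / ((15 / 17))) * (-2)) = -83 / 5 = -16.60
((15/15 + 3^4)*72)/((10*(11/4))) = 11808/55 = 214.69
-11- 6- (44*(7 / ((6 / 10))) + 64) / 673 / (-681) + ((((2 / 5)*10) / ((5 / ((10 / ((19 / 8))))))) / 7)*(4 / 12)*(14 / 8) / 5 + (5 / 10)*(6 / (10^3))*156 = -107594957453 / 6530960250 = -16.47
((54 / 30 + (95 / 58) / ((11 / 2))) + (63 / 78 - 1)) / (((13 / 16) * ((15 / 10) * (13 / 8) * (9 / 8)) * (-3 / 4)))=-323670016 / 283841415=-1.14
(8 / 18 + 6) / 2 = 29 / 9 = 3.22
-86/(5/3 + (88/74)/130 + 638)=-620490/4615261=-0.13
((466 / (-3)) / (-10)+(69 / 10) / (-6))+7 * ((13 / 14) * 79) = 31673 / 60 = 527.88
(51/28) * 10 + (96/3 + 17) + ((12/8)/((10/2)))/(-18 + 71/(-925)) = 7865288/117047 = 67.20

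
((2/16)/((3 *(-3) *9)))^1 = -1/648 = -0.00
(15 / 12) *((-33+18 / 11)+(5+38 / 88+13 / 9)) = -48485 / 1584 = -30.61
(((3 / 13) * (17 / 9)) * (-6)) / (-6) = 17 / 39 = 0.44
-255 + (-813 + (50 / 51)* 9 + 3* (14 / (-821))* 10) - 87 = -16004325 / 13957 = -1146.69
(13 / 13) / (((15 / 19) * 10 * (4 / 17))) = 323 / 600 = 0.54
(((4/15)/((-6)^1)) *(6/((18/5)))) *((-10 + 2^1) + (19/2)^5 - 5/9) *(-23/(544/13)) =391908569/124416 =3149.99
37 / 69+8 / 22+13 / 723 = 55964 / 60973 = 0.92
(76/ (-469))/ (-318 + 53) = 76/ 124285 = 0.00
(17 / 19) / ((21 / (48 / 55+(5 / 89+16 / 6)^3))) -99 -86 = -10985796282766 / 59672101005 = -184.10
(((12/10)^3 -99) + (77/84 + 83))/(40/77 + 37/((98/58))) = -10797787/18124500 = -0.60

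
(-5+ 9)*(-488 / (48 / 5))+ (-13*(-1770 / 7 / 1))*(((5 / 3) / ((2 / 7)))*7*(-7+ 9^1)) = 804740 / 3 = 268246.67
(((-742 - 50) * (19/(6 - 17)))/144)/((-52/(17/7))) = -323/728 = -0.44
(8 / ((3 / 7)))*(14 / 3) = 784 / 9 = 87.11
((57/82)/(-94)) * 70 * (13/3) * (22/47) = -95095/90569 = -1.05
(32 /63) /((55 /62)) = 1984 /3465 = 0.57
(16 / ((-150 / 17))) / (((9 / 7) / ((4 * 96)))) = -121856 / 225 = -541.58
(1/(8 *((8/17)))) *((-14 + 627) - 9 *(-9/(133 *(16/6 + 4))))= 27723991/170240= 162.85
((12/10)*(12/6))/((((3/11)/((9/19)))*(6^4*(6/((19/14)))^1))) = 11/15120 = 0.00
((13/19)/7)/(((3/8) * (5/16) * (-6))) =-832/5985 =-0.14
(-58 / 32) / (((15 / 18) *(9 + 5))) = -87 / 560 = -0.16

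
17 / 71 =0.24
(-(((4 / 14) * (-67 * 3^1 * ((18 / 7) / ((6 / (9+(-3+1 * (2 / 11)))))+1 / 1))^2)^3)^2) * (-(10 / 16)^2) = 26349266898761346208166322261924097021911259923572877104025 / 5110659444720493652594257729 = 5155746960596473516202154000000.00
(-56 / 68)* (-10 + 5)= 70 / 17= 4.12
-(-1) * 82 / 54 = 41 / 27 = 1.52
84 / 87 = 28 / 29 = 0.97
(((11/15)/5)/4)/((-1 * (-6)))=0.01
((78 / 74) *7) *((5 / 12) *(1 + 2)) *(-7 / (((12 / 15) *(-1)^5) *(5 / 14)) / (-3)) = -22295 / 296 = -75.32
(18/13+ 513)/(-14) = -6687/182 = -36.74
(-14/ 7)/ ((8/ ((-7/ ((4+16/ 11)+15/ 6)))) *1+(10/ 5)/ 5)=55/ 239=0.23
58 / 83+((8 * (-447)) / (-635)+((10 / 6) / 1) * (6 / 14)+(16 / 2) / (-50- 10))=6.91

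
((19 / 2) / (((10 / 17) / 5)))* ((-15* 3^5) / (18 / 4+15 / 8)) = -46170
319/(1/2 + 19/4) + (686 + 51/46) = 722443/966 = 747.87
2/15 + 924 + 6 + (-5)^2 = 14327/15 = 955.13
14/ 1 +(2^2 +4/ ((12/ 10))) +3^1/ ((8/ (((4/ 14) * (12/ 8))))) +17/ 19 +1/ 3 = 22.72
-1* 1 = -1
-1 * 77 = -77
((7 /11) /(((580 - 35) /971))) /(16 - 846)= -6797 /4975850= -0.00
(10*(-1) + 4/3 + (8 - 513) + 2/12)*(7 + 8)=-15405/2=-7702.50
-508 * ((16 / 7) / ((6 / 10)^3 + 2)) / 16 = -63500 / 1939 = -32.75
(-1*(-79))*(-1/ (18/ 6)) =-79/ 3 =-26.33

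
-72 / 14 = -36 / 7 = -5.14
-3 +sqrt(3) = -1.27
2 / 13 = 0.15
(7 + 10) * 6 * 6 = 612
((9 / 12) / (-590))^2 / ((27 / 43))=43 / 16708800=0.00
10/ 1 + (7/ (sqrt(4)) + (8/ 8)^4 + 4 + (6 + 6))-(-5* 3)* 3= 151/ 2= 75.50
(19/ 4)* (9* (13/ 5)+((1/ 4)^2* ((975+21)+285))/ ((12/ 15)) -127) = -21413/ 1280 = -16.73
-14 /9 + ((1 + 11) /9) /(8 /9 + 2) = -128 /117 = -1.09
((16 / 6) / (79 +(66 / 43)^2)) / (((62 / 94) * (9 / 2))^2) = 130702112 / 35128164321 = 0.00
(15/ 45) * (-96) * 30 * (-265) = 254400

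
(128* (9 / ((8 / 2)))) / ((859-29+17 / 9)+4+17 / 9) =0.34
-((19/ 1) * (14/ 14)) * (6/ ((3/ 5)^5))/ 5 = -23750/ 81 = -293.21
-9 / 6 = -3 / 2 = -1.50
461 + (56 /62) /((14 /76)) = 14443 /31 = 465.90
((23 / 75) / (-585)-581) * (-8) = 203931184 / 43875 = 4648.00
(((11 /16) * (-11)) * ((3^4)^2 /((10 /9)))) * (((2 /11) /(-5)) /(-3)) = -216513 /400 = -541.28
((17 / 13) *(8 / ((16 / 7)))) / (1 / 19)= 2261 / 26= 86.96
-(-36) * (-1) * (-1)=36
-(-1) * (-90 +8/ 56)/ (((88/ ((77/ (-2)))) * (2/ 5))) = 3145/ 32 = 98.28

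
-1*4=-4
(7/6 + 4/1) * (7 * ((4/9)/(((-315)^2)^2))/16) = 31/303807105000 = 0.00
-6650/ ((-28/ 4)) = 950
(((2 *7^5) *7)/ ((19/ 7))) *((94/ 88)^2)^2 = 4018627129783/ 35606912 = 112860.87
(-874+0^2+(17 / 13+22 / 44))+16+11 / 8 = -88901 / 104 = -854.82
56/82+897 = 36805/41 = 897.68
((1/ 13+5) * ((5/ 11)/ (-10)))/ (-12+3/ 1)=1/ 39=0.03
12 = 12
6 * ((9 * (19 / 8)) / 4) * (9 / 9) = 513 / 16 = 32.06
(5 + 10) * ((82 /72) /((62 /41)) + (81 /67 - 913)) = -681201265 /49848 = -13665.57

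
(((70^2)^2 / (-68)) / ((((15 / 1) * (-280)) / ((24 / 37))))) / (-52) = -8575 / 8177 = -1.05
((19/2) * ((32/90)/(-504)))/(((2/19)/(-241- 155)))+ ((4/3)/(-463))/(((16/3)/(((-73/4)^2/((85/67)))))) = 25.07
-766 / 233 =-3.29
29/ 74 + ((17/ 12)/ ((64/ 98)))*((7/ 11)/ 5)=521987/ 781440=0.67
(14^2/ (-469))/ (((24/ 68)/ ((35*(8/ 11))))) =-66640/ 2211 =-30.14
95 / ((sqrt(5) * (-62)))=-19 * sqrt(5) / 62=-0.69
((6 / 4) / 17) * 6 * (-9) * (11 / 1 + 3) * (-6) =6804 / 17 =400.24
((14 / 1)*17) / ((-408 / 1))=-7 / 12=-0.58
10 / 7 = 1.43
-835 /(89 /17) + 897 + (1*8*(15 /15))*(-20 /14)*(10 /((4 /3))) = 406066 /623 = 651.79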